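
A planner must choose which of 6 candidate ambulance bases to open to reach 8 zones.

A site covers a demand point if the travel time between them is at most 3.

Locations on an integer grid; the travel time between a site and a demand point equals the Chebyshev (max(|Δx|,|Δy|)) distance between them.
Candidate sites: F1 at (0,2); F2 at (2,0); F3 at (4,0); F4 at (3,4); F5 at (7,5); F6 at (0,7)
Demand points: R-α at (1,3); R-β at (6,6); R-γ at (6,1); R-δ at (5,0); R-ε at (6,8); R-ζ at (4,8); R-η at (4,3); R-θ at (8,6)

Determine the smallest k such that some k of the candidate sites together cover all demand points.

2

Coverage sets (demand points within 3 of each site):
  F1: {R-α}
  F2: {R-α, R-δ, R-η}
  F3: {R-α, R-γ, R-δ, R-η}
  F4: {R-α, R-β, R-γ, R-η}
  F5: {R-β, R-ε, R-ζ, R-η, R-θ}
  F6: {}
No single site covers all 8 demand points.
But {F3, F5} covers everything, so the minimum is 2.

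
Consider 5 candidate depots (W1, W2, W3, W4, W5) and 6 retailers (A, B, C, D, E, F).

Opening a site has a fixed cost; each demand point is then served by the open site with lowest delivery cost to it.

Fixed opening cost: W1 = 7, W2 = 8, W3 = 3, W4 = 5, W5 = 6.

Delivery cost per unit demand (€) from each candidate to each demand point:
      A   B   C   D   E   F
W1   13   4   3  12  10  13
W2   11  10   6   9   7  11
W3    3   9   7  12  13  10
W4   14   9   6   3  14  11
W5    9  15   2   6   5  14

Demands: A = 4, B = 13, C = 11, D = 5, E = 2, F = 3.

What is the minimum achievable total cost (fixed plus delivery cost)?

Open {W1, W3, W4, W5}: assign each demand point to its cheapest open site.
  A→W3 4×3=12, B→W1 13×4=52, C→W5 11×2=22, D→W4 5×3=15, E→W5 2×5=10, F→W3 3×10=30
  delivery cost 141, fixed 21 → total 162.
Compare {W1, W2, W3, W4, W5}: delivery cost 141 + fixed 29 = 170.
Compare {W1, W3, W5}: delivery cost 156 + fixed 16 = 172.
Compare {W1, W3, W4}: delivery cost 162 + fixed 15 = 177.
All other subsets cost ≥ 170. Minimum total cost: 162.

162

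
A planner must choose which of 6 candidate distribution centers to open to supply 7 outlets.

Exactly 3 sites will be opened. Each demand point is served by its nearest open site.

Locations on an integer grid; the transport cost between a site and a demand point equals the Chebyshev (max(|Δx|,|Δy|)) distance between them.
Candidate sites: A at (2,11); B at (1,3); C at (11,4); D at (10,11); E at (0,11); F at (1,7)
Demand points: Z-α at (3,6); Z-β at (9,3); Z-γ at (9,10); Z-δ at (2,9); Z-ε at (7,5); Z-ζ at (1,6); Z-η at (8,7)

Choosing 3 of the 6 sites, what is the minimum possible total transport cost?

Open {C, D, F}.
  Z-α→F 2, Z-β→C 2, Z-γ→D 1, Z-δ→F 2, Z-ε→C 4, Z-ζ→F 1, Z-η→C 3  ⇒ total 15.
Compare {A, C, F}: total 20.
Compare {B, C, F}: total 20.
No size-3 selection does better; minimum is 15.

15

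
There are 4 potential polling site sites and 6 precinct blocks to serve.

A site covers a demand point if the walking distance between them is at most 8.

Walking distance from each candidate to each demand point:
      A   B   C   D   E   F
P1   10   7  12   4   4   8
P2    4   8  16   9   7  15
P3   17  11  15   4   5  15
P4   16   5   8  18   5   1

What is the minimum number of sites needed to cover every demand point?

3

Coverage sets (demand points within 8 of each site):
  P1: {B, D, E, F}
  P2: {A, B, E}
  P3: {D, E}
  P4: {B, C, E, F}
No 2 sites suffice: every size-2 union leaves at least one demand point uncovered.
But {P1, P2, P4} covers everything, so the minimum is 3.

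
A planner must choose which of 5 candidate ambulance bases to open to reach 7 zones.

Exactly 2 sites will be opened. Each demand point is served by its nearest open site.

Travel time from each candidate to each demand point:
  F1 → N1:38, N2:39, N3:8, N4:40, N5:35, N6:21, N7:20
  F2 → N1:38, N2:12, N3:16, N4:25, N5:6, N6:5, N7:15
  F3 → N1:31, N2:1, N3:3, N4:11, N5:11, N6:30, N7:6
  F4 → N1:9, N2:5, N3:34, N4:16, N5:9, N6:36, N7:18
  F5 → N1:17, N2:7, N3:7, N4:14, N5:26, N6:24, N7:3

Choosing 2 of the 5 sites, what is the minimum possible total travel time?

Open {F2, F5}.
  N1→F5 17, N2→F5 7, N3→F5 7, N4→F5 14, N5→F2 6, N6→F2 5, N7→F5 3  ⇒ total 59.
Compare {F2, F3}: total 63.
Compare {F3, F4}: total 69.
No size-2 selection does better; minimum is 59.

59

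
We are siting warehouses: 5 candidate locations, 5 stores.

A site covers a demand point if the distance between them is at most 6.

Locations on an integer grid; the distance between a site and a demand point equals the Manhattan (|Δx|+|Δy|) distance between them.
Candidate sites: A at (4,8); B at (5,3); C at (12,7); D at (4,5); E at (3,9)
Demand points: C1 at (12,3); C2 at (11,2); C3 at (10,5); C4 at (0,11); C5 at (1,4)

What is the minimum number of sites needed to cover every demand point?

3

Coverage sets (demand points within 6 of each site):
  A: {}
  B: {C5}
  C: {C1, C2, C3}
  D: {C3, C5}
  E: {C4}
No 2 sites suffice: every size-2 union leaves at least one demand point uncovered.
But {B, C, E} covers everything, so the minimum is 3.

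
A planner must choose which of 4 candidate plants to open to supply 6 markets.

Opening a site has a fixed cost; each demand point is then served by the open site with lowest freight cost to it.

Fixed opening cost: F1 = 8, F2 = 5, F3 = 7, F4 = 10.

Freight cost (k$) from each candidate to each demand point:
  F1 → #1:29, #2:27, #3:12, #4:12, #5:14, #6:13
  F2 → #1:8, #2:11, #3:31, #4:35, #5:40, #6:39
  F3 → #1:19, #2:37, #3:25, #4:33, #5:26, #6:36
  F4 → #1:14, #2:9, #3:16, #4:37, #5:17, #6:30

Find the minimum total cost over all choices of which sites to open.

83

Open {F1, F2}: assign each demand point to its cheapest open site.
  #1→F2 8, #2→F2 11, #3→F1 12, #4→F1 12, #5→F1 14, #6→F1 13
  freight cost 70, fixed 13 → total 83.
Compare {F1, F2, F3}: freight cost 70 + fixed 20 = 90.
Compare {F1, F2, F4}: freight cost 68 + fixed 23 = 91.
Compare {F1, F4}: freight cost 74 + fixed 18 = 92.
All other subsets cost ≥ 90. Minimum total cost: 83.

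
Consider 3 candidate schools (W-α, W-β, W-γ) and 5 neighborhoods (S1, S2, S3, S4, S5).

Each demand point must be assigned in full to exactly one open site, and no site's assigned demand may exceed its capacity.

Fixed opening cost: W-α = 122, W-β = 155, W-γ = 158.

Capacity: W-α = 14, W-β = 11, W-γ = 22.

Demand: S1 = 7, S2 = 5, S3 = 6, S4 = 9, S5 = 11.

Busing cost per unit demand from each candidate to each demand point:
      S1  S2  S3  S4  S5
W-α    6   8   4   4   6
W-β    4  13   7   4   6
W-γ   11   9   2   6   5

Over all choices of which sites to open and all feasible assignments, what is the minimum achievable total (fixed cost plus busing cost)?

Open {W-α, W-β, W-γ}; cheapest assignment that respects the capacities:
  W-α (cap 14, load 14): S2, S4 — cost 5×8 + 9×4 = 76
  W-β (cap 11, load 7): S1 — cost 7×4 = 28
  W-γ (cap 22, load 17): S3, S5 — cost 6×2 + 11×5 = 67
  Shipping 171, fixed 435 → total 606.
  Any other capacity-feasible assignment to {W-α, W-β, W-γ} ships for at least 171.
Total demand is 38 and no other set of sites has combined capacity ≥ 38, so {W-α, W-β, W-γ} is the only feasible choice of open sites. Minimum: 606.

606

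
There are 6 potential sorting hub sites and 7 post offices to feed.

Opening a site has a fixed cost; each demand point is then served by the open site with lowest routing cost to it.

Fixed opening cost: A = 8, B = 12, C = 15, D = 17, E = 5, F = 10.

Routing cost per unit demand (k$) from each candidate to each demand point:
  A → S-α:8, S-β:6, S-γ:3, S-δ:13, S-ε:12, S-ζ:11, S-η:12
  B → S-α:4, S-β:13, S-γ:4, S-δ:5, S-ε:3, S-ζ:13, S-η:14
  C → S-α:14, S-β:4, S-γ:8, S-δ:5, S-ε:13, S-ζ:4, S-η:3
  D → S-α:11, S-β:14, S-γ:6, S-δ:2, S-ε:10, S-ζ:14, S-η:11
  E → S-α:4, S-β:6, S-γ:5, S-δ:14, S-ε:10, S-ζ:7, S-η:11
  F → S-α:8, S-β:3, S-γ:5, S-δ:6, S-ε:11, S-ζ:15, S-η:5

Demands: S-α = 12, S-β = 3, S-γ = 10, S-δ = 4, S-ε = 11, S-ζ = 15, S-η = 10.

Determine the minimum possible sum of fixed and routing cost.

Open {A, B, C}: assign each demand point to its cheapest open site.
  S-α→B 12×4=48, S-β→C 3×4=12, S-γ→A 10×3=30, S-δ→B 4×5=20, S-ε→B 11×3=33, S-ζ→C 15×4=60, S-η→C 10×3=30
  routing cost 233, fixed 35 → total 268.
Compare {B, C}: routing cost 243 + fixed 27 = 270.
Compare {A, B, C, D}: routing cost 221 + fixed 52 = 273.
Compare {A, B, C, E}: routing cost 233 + fixed 40 = 273.
All other subsets cost ≥ 270. Minimum total cost: 268.

268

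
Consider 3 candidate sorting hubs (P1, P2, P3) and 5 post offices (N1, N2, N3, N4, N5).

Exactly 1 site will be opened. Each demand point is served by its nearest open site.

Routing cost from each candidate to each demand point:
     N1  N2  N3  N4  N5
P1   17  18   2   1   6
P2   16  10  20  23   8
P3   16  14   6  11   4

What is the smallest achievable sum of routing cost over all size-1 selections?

Open {P1}.
  N1→P1 17, N2→P1 18, N3→P1 2, N4→P1 1, N5→P1 6  ⇒ total 44.
Compare {P3}: total 51.
Compare {P2}: total 77.

44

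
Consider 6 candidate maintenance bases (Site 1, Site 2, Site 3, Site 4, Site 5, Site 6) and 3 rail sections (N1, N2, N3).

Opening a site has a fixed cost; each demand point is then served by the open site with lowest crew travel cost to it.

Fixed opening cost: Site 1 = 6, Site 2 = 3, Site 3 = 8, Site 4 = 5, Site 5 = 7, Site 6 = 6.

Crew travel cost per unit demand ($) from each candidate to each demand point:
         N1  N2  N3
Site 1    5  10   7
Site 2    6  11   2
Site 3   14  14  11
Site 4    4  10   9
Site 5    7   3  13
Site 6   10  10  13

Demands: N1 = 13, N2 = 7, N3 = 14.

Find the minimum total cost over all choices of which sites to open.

116

Open {Site 2, Site 4, Site 5}: assign each demand point to its cheapest open site.
  N1→Site 4 13×4=52, N2→Site 5 7×3=21, N3→Site 2 14×2=28
  crew travel cost 101, fixed 15 → total 116.
Compare {Site 1, Site 2, Site 4, Site 5}: crew travel cost 101 + fixed 21 = 122.
Compare {Site 2, Site 4, Site 5, Site 6}: crew travel cost 101 + fixed 21 = 122.
Compare {Site 2, Site 3, Site 4, Site 5}: crew travel cost 101 + fixed 23 = 124.
All other subsets cost ≥ 122. Minimum total cost: 116.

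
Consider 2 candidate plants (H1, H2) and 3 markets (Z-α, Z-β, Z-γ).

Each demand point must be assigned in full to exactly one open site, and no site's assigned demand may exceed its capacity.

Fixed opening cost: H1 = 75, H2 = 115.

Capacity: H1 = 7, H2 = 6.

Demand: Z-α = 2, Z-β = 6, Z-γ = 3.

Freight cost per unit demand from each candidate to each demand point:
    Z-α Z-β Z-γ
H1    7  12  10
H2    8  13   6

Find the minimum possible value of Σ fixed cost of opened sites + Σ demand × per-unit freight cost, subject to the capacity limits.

Open {H1, H2}; cheapest assignment that respects the capacities:
  H1 (cap 7, load 6): Z-β — cost 6×12 = 72
  H2 (cap 6, load 5): Z-α, Z-γ — cost 2×8 + 3×6 = 34
  Shipping 106, fixed 190 → total 296.
  Any other capacity-feasible assignment to {H1, H2} ships for at least 106.
Total demand is 11 and no other set of sites has combined capacity ≥ 11, so {H1, H2} is the only feasible choice of open sites. Minimum: 296.

296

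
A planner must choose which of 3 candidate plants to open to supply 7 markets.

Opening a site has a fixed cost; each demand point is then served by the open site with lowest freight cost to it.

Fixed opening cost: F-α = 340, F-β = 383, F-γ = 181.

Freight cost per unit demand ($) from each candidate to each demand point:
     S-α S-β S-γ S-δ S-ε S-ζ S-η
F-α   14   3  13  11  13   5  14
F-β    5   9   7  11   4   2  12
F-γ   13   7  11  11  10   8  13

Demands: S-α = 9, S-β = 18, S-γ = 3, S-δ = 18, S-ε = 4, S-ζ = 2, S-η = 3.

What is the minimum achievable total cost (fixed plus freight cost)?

750

Open {F-γ}: assign each demand point to its cheapest open site.
  S-α→F-γ 9×13=117, S-β→F-γ 18×7=126, S-γ→F-γ 3×11=33, S-δ→F-γ 18×11=198, S-ε→F-γ 4×10=40, S-ζ→F-γ 2×8=16, S-η→F-γ 3×13=39
  freight cost 569, fixed 181 → total 750.
Compare {F-α}: freight cost 521 + fixed 340 = 861.
Compare {F-β}: freight cost 482 + fixed 383 = 865.
Compare {F-β, F-γ}: freight cost 446 + fixed 564 = 1010.
All other subsets cost ≥ 861. Minimum total cost: 750.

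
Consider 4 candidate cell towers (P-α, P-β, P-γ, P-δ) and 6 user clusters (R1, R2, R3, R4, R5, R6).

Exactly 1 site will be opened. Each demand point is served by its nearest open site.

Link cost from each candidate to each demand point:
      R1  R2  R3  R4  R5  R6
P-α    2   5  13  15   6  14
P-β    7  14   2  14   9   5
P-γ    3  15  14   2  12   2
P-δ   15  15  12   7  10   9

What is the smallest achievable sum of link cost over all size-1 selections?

Open {P-γ}.
  R1→P-γ 3, R2→P-γ 15, R3→P-γ 14, R4→P-γ 2, R5→P-γ 12, R6→P-γ 2  ⇒ total 48.
Compare {P-β}: total 51.
Compare {P-α}: total 55.
No size-1 selection does better; minimum is 48.

48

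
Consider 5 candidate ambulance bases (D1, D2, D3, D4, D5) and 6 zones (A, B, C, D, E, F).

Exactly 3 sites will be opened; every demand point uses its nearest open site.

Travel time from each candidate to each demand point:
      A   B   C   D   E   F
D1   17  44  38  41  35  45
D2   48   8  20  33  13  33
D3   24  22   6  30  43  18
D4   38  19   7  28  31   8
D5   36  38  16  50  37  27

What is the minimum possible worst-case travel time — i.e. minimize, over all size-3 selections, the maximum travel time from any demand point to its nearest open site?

Open {D1, D2, D4}.
  Farthest demand point is D at travel time 28 (to D4); all others are ≤ 28.
With {D2, D3, D4} the worst case is 28.
With {D1, D2, D3} the worst case is 30.
No size-3 selection achieves below 28.

28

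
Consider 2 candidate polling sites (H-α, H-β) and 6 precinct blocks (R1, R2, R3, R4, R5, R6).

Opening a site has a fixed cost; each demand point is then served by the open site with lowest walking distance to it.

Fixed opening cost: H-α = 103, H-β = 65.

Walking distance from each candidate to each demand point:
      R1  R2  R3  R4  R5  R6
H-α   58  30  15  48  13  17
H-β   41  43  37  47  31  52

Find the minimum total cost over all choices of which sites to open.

Open {H-α}: assign each demand point to its cheapest open site.
  R1→H-α 58, R2→H-α 30, R3→H-α 15, R4→H-α 48, R5→H-α 13, R6→H-α 17
  walking distance 181, fixed 103 → total 284.
Compare {H-β}: walking distance 251 + fixed 65 = 316.
Compare {H-α, H-β}: walking distance 163 + fixed 168 = 331.

284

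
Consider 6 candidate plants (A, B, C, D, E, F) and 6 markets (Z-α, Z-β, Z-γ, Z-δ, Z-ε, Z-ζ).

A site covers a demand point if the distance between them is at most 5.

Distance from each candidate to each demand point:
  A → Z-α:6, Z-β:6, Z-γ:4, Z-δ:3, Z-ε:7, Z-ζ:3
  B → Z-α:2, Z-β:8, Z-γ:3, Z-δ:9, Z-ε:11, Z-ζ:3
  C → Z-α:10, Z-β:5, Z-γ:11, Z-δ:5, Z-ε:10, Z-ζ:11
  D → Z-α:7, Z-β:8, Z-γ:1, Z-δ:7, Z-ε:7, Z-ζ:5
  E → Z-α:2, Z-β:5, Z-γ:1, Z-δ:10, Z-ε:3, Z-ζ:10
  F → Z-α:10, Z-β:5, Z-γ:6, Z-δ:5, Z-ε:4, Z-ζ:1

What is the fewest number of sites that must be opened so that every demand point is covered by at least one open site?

2

Coverage sets (demand points within 5 of each site):
  A: {Z-γ, Z-δ, Z-ζ}
  B: {Z-α, Z-γ, Z-ζ}
  C: {Z-β, Z-δ}
  D: {Z-γ, Z-ζ}
  E: {Z-α, Z-β, Z-γ, Z-ε}
  F: {Z-β, Z-δ, Z-ε, Z-ζ}
No single site covers all 6 demand points.
But {A, E} covers everything, so the minimum is 2.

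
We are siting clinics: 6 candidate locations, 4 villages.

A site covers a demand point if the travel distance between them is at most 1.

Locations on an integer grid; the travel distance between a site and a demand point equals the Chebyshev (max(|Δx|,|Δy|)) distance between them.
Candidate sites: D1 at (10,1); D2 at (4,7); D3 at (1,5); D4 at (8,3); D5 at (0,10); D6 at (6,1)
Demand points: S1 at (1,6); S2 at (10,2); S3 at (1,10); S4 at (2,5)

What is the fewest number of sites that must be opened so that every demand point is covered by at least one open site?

3

Coverage sets (demand points within 1 of each site):
  D1: {S2}
  D2: {}
  D3: {S1, S4}
  D4: {}
  D5: {S3}
  D6: {}
No 2 sites suffice: every size-2 union leaves at least one demand point uncovered.
But {D1, D3, D5} covers everything, so the minimum is 3.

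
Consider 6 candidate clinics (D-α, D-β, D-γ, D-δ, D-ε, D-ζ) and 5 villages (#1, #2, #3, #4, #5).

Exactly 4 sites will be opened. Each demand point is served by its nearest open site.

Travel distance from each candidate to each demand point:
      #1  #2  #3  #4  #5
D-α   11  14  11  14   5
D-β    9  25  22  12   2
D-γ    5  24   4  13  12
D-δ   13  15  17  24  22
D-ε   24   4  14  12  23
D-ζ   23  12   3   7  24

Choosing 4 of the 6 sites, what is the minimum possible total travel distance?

Open {D-β, D-γ, D-ε, D-ζ}.
  #1→D-γ 5, #2→D-ε 4, #3→D-ζ 3, #4→D-ζ 7, #5→D-β 2  ⇒ total 21.
Compare {D-α, D-γ, D-ε, D-ζ}: total 24.
Compare {D-α, D-β, D-ε, D-ζ}: total 25.
No size-4 selection does better; minimum is 21.

21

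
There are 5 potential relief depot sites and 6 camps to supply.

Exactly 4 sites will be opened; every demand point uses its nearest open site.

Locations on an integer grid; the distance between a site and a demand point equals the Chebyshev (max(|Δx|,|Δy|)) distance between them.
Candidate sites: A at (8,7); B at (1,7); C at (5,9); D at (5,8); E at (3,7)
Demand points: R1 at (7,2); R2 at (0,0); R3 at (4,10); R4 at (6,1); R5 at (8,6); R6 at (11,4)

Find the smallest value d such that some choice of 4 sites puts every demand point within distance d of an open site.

Open {A, B, C, D}.
  Farthest demand point is R2 at distance 7 (to B); all others are ≤ 7.
With {A, B, C, E} the worst case is 7.
With {A, B, D, E} the worst case is 7.
No size-4 selection achieves below 7.

7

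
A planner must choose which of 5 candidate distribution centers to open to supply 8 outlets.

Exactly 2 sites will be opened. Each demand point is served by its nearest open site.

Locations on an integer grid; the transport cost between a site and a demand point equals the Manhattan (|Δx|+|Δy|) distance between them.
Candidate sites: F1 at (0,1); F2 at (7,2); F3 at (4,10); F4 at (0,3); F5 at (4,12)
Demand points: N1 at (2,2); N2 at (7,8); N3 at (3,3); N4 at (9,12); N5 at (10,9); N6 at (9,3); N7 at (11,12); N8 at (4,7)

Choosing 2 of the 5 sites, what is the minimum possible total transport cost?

44

Open {F2, F3}.
  N1→F2 5, N2→F3 5, N3→F2 5, N4→F3 7, N5→F3 7, N6→F2 3, N7→F3 9, N8→F3 3  ⇒ total 44.
Compare {F2, F5}: total 45.
Compare {F3, F4}: total 46.
No size-2 selection does better; minimum is 44.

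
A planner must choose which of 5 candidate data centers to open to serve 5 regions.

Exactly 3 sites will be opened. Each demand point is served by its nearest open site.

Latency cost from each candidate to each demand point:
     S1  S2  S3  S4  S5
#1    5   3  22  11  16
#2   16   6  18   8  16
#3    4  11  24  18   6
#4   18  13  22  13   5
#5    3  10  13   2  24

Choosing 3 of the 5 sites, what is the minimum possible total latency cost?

26

Open {#1, #4, #5}.
  S1→#5 3, S2→#1 3, S3→#5 13, S4→#5 2, S5→#4 5  ⇒ total 26.
Compare {#1, #3, #5}: total 27.
Compare {#2, #4, #5}: total 29.
No size-3 selection does better; minimum is 26.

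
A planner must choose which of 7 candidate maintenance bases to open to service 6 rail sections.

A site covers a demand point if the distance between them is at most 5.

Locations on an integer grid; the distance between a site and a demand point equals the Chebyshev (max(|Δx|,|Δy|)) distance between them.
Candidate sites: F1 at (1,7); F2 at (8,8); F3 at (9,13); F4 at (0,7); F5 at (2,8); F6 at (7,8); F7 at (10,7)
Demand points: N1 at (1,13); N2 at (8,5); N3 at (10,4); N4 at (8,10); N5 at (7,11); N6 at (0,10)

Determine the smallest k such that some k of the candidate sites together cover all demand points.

2

Coverage sets (demand points within 5 of each site):
  F1: {N6}
  F2: {N2, N3, N4, N5}
  F3: {N4, N5}
  F4: {N6}
  F5: {N1, N5, N6}
  F6: {N2, N3, N4, N5}
  F7: {N2, N3, N4, N5}
No single site covers all 6 demand points.
But {F2, F5} covers everything, so the minimum is 2.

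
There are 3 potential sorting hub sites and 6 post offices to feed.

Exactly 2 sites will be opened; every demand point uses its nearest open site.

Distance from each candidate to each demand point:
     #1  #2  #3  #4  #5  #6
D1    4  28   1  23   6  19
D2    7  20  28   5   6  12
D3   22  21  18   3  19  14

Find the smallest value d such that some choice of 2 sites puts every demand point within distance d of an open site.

20

Open {D1, D2}.
  Farthest demand point is #2 at distance 20 (to D2); all others are ≤ 20.
With {D2, D3} the worst case is 20.
With {D1, D3} the worst case is 21.
No size-2 selection achieves below 20.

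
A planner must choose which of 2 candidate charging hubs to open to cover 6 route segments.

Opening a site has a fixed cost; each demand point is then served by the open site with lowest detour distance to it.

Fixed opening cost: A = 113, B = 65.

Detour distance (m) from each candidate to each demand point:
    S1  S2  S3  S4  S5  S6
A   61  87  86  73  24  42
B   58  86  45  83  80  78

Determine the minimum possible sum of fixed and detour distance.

486

Open {A}: assign each demand point to its cheapest open site.
  S1→A 61, S2→A 87, S3→A 86, S4→A 73, S5→A 24, S6→A 42
  detour distance 373, fixed 113 → total 486.
Compare {B}: detour distance 430 + fixed 65 = 495.
Compare {A, B}: detour distance 328 + fixed 178 = 506.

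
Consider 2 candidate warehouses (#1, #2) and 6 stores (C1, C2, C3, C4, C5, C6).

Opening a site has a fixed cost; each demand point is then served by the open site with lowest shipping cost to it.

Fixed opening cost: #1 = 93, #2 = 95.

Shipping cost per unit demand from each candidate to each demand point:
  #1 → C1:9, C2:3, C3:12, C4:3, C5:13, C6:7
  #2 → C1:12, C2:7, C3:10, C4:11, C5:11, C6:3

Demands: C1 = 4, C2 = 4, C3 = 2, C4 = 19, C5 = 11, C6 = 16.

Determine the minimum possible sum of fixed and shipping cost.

477

Open {#1}: assign each demand point to its cheapest open site.
  C1→#1 4×9=36, C2→#1 4×3=12, C3→#1 2×12=24, C4→#1 19×3=57, C5→#1 11×13=143, C6→#1 16×7=112
  shipping cost 384, fixed 93 → total 477.
Compare {#1, #2}: shipping cost 294 + fixed 188 = 482.
Compare {#2}: shipping cost 474 + fixed 95 = 569.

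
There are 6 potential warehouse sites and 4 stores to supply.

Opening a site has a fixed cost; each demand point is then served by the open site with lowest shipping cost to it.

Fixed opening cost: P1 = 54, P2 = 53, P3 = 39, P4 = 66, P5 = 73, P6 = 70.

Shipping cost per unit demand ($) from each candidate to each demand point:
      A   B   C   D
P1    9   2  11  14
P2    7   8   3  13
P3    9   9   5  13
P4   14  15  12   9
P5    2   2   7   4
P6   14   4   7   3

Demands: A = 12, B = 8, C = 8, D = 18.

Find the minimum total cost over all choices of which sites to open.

241

Open {P5}: assign each demand point to its cheapest open site.
  A→P5 12×2=24, B→P5 8×2=16, C→P5 8×7=56, D→P5 18×4=72
  shipping cost 168, fixed 73 → total 241.
Compare {P2, P5}: shipping cost 136 + fixed 126 = 262.
Compare {P3, P5}: shipping cost 152 + fixed 112 = 264.
Compare {P5, P6}: shipping cost 150 + fixed 143 = 293.
All other subsets cost ≥ 262. Minimum total cost: 241.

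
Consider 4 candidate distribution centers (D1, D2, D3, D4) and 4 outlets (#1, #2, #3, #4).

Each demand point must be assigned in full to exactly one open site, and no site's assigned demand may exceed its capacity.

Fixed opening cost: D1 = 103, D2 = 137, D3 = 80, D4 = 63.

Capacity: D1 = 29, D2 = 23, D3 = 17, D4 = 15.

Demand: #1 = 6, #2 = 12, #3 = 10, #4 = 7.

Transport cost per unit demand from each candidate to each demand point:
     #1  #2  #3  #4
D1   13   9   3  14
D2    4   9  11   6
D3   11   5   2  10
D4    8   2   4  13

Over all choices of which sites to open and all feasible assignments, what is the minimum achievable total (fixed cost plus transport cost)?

Open {D2, D3, D4}; cheapest assignment that respects the capacities:
  D2 (cap 23, load 13): #1, #4 — cost 6×4 + 7×6 = 66
  D3 (cap 17, load 10): #3 — cost 10×2 = 20
  D4 (cap 15, load 12): #2 — cost 12×2 = 24
  Shipping 110, fixed 280 → total 390.
  Any other capacity-feasible assignment to {D2, D3, D4} ships for at least 110.
Compare {D1, D4}: its best feasible assignment gives total 396.
Compare {D2, D4}: its best feasible assignment gives total 400.
Every other set of open sites that can feasibly serve all demand totals ≥ 396 even under its best assignment. Minimum: 390.

390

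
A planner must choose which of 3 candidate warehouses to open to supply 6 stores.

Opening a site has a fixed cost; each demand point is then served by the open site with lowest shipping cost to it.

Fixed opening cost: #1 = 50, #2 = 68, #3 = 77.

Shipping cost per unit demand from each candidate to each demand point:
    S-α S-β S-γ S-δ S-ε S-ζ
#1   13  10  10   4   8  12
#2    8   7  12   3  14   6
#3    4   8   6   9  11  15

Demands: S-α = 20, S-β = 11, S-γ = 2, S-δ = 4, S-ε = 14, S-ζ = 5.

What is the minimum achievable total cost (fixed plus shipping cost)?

495

Open {#1, #3}: assign each demand point to its cheapest open site.
  S-α→#3 20×4=80, S-β→#3 11×8=88, S-γ→#3 2×6=12, S-δ→#1 4×4=16, S-ε→#1 14×8=112, S-ζ→#1 5×12=60
  shipping cost 368, fixed 127 → total 495.
Compare {#2, #3}: shipping cost 365 + fixed 145 = 510.
Compare {#1, #2, #3}: shipping cost 323 + fixed 195 = 518.
Compare {#3}: shipping cost 445 + fixed 77 = 522.
All other subsets cost ≥ 510. Minimum total cost: 495.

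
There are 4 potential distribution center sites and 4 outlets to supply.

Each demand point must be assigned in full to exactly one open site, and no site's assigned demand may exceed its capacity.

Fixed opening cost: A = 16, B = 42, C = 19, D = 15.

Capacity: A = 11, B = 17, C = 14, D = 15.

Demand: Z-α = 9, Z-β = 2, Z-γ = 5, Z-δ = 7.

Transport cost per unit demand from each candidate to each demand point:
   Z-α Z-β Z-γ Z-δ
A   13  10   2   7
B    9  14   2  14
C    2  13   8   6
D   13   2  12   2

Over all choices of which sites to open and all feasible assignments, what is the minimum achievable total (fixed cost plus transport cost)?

96

Open {A, C, D}; cheapest assignment that respects the capacities:
  A (cap 11, load 5): Z-γ — cost 5×2 = 10
  C (cap 14, load 9): Z-α — cost 9×2 = 18
  D (cap 15, load 9): Z-β, Z-δ — cost 2×2 + 7×2 = 18
  Shipping 46, fixed 50 → total 96.
  Any other capacity-feasible assignment to {A, C, D} ships for at least 46.
Compare {C, D}: its best feasible assignment gives total 110.
Compare {B, C, D}: its best feasible assignment gives total 122.
Every other set of open sites that can feasibly serve all demand totals ≥ 110 even under its best assignment. Minimum: 96.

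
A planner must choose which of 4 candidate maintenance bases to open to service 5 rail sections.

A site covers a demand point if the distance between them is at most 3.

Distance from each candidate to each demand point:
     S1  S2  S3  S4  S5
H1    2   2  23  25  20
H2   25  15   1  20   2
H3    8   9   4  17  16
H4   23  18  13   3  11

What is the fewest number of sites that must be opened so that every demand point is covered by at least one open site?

Coverage sets (demand points within 3 of each site):
  H1: {S1, S2}
  H2: {S3, S5}
  H3: {}
  H4: {S4}
No 2 sites suffice: every size-2 union leaves at least one demand point uncovered.
But {H1, H2, H4} covers everything, so the minimum is 3.

3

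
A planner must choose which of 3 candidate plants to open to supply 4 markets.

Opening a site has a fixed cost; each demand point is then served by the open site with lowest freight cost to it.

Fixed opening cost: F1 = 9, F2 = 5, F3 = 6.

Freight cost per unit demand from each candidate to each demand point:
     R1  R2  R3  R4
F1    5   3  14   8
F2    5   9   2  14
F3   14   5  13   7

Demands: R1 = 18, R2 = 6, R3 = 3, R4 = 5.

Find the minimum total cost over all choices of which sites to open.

168

Open {F1, F2}: assign each demand point to its cheapest open site.
  R1→F1 18×5=90, R2→F1 6×3=18, R3→F2 3×2=6, R4→F1 5×8=40
  freight cost 154, fixed 14 → total 168.
Compare {F1, F2, F3}: freight cost 149 + fixed 20 = 169.
Compare {F2, F3}: freight cost 161 + fixed 11 = 172.
Compare {F1, F3}: freight cost 182 + fixed 15 = 197.
All other subsets cost ≥ 169. Minimum total cost: 168.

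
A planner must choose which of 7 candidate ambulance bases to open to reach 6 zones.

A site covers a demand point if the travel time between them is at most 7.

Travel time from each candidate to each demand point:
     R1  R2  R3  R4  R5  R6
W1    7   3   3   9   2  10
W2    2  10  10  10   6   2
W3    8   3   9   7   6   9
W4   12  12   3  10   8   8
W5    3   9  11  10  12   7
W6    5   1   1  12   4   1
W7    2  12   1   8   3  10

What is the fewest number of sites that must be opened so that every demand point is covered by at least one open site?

Coverage sets (demand points within 7 of each site):
  W1: {R1, R2, R3, R5}
  W2: {R1, R5, R6}
  W3: {R2, R4, R5}
  W4: {R3}
  W5: {R1, R6}
  W6: {R1, R2, R3, R5, R6}
  W7: {R1, R3, R5}
No single site covers all 6 demand points.
But {W3, W6} covers everything, so the minimum is 2.

2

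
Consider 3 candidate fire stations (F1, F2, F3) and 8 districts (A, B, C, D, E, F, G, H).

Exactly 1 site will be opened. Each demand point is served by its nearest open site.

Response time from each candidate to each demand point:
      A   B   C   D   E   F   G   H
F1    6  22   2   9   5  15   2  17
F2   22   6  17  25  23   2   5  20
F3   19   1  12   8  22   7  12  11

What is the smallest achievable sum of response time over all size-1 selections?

78

Open {F1}.
  A→F1 6, B→F1 22, C→F1 2, D→F1 9, E→F1 5, F→F1 15, G→F1 2, H→F1 17  ⇒ total 78.
Compare {F3}: total 92.
Compare {F2}: total 120.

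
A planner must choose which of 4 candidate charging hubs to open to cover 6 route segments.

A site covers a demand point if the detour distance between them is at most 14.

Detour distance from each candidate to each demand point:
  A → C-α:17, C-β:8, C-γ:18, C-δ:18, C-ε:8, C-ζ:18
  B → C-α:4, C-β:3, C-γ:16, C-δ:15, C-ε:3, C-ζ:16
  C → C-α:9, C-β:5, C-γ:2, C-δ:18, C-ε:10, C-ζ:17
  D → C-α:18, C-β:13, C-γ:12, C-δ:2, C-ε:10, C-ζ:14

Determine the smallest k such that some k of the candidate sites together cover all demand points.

2

Coverage sets (demand points within 14 of each site):
  A: {C-β, C-ε}
  B: {C-α, C-β, C-ε}
  C: {C-α, C-β, C-γ, C-ε}
  D: {C-β, C-γ, C-δ, C-ε, C-ζ}
No single site covers all 6 demand points.
But {B, D} covers everything, so the minimum is 2.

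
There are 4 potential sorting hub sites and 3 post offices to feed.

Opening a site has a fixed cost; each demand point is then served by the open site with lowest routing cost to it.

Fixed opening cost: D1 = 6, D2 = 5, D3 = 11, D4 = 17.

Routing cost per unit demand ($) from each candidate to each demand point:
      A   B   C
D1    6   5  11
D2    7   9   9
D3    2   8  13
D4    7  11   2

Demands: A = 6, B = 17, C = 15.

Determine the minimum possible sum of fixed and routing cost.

Open {D1, D3, D4}: assign each demand point to its cheapest open site.
  A→D3 6×2=12, B→D1 17×5=85, C→D4 15×2=30
  routing cost 127, fixed 34 → total 161.
Compare {D1, D2, D3, D4}: routing cost 127 + fixed 39 = 166.
Compare {D1, D4}: routing cost 151 + fixed 23 = 174.
Compare {D1, D2, D4}: routing cost 151 + fixed 28 = 179.
All other subsets cost ≥ 166. Minimum total cost: 161.

161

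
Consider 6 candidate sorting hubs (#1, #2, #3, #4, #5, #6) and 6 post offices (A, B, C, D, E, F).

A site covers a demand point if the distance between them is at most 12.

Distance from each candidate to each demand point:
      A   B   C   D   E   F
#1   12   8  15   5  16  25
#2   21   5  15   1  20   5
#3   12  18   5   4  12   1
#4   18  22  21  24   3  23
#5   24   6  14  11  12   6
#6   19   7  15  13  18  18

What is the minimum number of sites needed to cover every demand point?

Coverage sets (demand points within 12 of each site):
  #1: {A, B, D}
  #2: {B, D, F}
  #3: {A, C, D, E, F}
  #4: {E}
  #5: {B, D, E, F}
  #6: {B}
No single site covers all 6 demand points.
But {#1, #3} covers everything, so the minimum is 2.

2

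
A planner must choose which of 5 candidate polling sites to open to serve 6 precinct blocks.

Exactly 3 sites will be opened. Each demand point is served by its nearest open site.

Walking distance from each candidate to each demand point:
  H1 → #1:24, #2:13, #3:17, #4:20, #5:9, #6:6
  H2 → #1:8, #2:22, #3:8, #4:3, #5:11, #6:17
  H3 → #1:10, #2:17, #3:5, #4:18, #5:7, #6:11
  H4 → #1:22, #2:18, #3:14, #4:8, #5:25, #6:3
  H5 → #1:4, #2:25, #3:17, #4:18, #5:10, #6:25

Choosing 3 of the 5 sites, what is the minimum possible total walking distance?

Open {H1, H2, H3}.
  #1→H2 8, #2→H1 13, #3→H3 5, #4→H2 3, #5→H3 7, #6→H1 6  ⇒ total 42.
Compare {H1, H2, H5}: total 43.
Compare {H2, H3, H4}: total 43.
No size-3 selection does better; minimum is 42.

42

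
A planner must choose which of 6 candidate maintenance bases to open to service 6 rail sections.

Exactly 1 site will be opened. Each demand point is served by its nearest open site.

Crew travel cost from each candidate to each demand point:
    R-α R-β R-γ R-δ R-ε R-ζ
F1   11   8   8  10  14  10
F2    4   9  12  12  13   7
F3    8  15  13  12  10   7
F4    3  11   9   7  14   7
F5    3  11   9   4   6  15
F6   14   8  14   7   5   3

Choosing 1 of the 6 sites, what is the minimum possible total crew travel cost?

48

Open {F5}.
  R-α→F5 3, R-β→F5 11, R-γ→F5 9, R-δ→F5 4, R-ε→F5 6, R-ζ→F5 15  ⇒ total 48.
Compare {F4}: total 51.
Compare {F6}: total 51.
No size-1 selection does better; minimum is 48.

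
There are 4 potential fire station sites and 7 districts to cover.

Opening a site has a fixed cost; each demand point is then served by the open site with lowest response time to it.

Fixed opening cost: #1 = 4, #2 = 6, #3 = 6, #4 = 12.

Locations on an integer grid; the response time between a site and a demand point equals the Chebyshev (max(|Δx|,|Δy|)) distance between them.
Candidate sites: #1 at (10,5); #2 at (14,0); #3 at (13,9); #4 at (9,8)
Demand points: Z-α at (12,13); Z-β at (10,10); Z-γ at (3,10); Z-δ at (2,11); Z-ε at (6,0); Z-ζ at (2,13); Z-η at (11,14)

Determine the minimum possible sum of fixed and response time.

Open {#1, #3}: assign each demand point to its cheapest open site.
  Z-α→#3 4, Z-β→#3 3, Z-γ→#1 7, Z-δ→#1 8, Z-ε→#1 5, Z-ζ→#1 8, Z-η→#3 5
  response time 40, fixed 10 → total 50.
Compare {#4}: response time 41 + fixed 12 = 53.
Compare {#1}: response time 50 + fixed 4 = 54.
Compare {#1, #4}: response time 38 + fixed 16 = 54.
All other subsets cost ≥ 53. Minimum total cost: 50.

50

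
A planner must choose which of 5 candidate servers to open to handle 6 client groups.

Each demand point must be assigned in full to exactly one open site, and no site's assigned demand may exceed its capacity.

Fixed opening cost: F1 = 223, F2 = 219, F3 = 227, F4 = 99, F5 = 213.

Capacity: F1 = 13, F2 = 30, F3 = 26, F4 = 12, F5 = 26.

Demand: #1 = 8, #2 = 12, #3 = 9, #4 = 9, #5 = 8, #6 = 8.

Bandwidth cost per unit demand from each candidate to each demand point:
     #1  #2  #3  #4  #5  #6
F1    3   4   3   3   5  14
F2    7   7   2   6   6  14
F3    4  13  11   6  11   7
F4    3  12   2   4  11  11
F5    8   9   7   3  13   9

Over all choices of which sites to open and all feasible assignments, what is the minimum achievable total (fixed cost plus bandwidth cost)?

Open {F2, F3}; cheapest assignment that respects the capacities:
  F2 (cap 30, load 29): #2, #3, #5 — cost 12×7 + 9×2 + 8×6 = 150
  F3 (cap 26, load 25): #1, #4, #6 — cost 8×4 + 9×6 + 8×7 = 142
  Shipping 292, fixed 446 → total 738.
  Any other capacity-feasible assignment to {F2, F3} ships for at least 292.
Compare {F2, F5}: its best feasible assignment gives total 745.
Compare {F2, F4, F5}: its best feasible assignment gives total 804.
Every other set of open sites that can feasibly serve all demand totals ≥ 745 even under its best assignment. Minimum: 738.

738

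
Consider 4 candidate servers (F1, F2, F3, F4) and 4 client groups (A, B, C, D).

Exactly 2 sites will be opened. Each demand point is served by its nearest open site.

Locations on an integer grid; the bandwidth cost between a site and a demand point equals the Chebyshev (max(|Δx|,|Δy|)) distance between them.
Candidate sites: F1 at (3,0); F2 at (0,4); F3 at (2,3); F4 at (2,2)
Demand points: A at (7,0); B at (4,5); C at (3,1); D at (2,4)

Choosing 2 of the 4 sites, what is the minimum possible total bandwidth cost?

8

Open {F1, F3}.
  A→F1 4, B→F3 2, C→F1 1, D→F3 1  ⇒ total 8.
Compare {F3, F4}: total 9.
Compare {F1, F4}: total 10.
No size-2 selection does better; minimum is 8.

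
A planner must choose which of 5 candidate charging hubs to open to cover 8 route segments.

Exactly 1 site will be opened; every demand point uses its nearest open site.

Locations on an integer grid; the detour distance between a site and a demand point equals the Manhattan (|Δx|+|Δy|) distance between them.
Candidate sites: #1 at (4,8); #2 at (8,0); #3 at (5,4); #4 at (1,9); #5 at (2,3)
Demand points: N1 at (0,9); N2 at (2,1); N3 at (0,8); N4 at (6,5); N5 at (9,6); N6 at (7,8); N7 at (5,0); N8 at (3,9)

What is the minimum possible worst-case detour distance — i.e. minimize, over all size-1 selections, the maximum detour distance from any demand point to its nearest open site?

9

Open {#1}.
  Farthest demand point is N2 at detour distance 9 (to #1); all others are ≤ 9.
With {#3} the worst case is 10.
With {#5} the worst case is 10.
No size-1 selection achieves below 9.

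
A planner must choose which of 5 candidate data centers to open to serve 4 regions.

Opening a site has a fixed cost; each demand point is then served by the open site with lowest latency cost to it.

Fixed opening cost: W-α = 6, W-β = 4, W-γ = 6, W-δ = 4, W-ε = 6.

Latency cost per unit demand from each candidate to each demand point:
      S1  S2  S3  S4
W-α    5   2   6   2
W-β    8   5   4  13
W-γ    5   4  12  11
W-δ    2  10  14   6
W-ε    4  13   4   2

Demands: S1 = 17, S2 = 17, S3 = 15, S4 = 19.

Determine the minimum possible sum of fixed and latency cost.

Open {W-α, W-β, W-δ}: assign each demand point to its cheapest open site.
  S1→W-δ 17×2=34, S2→W-α 17×2=34, S3→W-β 15×4=60, S4→W-α 19×2=38
  latency cost 166, fixed 14 → total 180.
Compare {W-α, W-δ, W-ε}: latency cost 166 + fixed 16 = 182.
Compare {W-α, W-β, W-γ, W-δ}: latency cost 166 + fixed 20 = 186.
Compare {W-α, W-β, W-δ, W-ε}: latency cost 166 + fixed 20 = 186.
All other subsets cost ≥ 182. Minimum total cost: 180.

180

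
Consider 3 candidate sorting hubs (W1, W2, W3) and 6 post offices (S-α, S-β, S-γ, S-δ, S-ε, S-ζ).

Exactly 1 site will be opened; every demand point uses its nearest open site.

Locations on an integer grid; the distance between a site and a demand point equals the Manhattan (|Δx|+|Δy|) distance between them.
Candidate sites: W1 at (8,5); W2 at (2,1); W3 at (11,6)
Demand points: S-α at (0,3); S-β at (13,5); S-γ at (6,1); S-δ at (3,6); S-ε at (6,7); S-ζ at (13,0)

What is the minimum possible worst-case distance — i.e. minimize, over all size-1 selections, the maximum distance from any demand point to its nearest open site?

Open {W1}.
  Farthest demand point is S-α at distance 10 (to W1); all others are ≤ 10.
With {W3} the worst case is 14.
With {W2} the worst case is 15.
No size-1 selection achieves below 10.

10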